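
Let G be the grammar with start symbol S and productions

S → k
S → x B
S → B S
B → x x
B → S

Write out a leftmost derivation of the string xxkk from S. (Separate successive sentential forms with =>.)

S => BS => SS => BSS => xxSS => xxkS => xxkk

S => BS   [S → B S]
BS => SS   [B → S]
SS => BSS   [S → B S]
BSS => xxSS   [B → x x]
xxSS => xxkS   [S → k]
xxkS => xxkk   [S → k]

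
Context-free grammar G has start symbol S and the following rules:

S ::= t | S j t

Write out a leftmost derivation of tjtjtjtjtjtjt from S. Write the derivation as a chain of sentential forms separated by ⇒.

S ⇒ Sjt   [S ::= S j t]
Sjt ⇒ Sjtjt   [S ::= S j t]
Sjtjt ⇒ Sjtjtjt   [S ::= S j t]
Sjtjtjt ⇒ Sjtjtjtjt   [S ::= S j t]
Sjtjtjtjt ⇒ Sjtjtjtjtjt   [S ::= S j t]
Sjtjtjtjtjt ⇒ Sjtjtjtjtjtjt   [S ::= S j t]
Sjtjtjtjtjtjt ⇒ tjtjtjtjtjtjt   [S ::= t]

S ⇒ Sjt ⇒ Sjtjt ⇒ Sjtjtjt ⇒ Sjtjtjtjt ⇒ Sjtjtjtjtjt ⇒ Sjtjtjtjtjtjt ⇒ tjtjtjtjtjtjt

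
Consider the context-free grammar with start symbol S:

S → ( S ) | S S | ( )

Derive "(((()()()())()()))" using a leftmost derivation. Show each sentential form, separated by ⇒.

S ⇒ (S)   [S → ( S )]
(S) ⇒ ((S))   [S → ( S )]
((S)) ⇒ ((SS))   [S → S S]
((SS)) ⇒ ((SSS))   [S → S S]
((SSS)) ⇒ (((S)SS))   [S → ( S )]
(((S)SS)) ⇒ (((SS)SS))   [S → S S]
(((SS)SS)) ⇒ (((SSS)SS))   [S → S S]
(((SSS)SS)) ⇒ (((SSSS)SS))   [S → S S]
(((SSSS)SS)) ⇒ (((()SSS)SS))   [S → ( )]
(((()SSS)SS)) ⇒ (((()()SS)SS))   [S → ( )]
(((()()SS)SS)) ⇒ (((()()()S)SS))   [S → ( )]
(((()()()S)SS)) ⇒ (((()()()())SS))   [S → ( )]
(((()()()())SS)) ⇒ (((()()()())()S))   [S → ( )]
(((()()()())()S)) ⇒ (((()()()())()()))   [S → ( )]

S ⇒ (S) ⇒ ((S)) ⇒ ((SS)) ⇒ ((SSS)) ⇒ (((S)SS)) ⇒ (((SS)SS)) ⇒ (((SSS)SS)) ⇒ (((SSSS)SS)) ⇒ (((()SSS)SS)) ⇒ (((()()SS)SS)) ⇒ (((()()()S)SS)) ⇒ (((()()()())SS)) ⇒ (((()()()())()S)) ⇒ (((()()()())()()))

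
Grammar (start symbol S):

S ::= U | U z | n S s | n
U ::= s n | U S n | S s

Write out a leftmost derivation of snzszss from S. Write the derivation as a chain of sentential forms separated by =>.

S=>U=>Ss=>Us=>Sss=>Uzss=>Sszss=>Uzszss=>snzszss

S => U   [S ::= U]
U => Ss   [U ::= S s]
Ss => Us   [S ::= U]
Us => Sss   [U ::= S s]
Sss => Uzss   [S ::= U z]
Uzss => Sszss   [U ::= S s]
Sszss => Uzszss   [S ::= U z]
Uzszss => snzszss   [U ::= s n]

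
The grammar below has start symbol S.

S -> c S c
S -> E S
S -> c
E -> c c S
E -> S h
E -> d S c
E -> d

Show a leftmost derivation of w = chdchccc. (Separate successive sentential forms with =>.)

S => ES   [S -> E S]
ES => ShS   [E -> S h]
ShS => chS   [S -> c]
chS => chES   [S -> E S]
chES => chdScS   [E -> d S c]
chdScS => chdEScS   [S -> E S]
chdEScS => chdShScS   [E -> S h]
chdShScS => chdchScS   [S -> c]
chdchScS => chdchccS   [S -> c]
chdchccS => chdchccc   [S -> c]

S=>ES=>ShS=>chS=>chES=>chdScS=>chdEScS=>chdShScS=>chdchScS=>chdchccS=>chdchccc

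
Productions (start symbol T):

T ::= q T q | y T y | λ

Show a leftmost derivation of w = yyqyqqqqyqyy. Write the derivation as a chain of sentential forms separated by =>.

T => yTy => yyTyy => yyqTqyy => yyqyTyqyy => yyqyqTqyqyy => yyqyqqTqqyqyy => yyqyqqqqyqyy

T => yTy   [T ::= y T y]
yTy => yyTyy   [T ::= y T y]
yyTyy => yyqTqyy   [T ::= q T q]
yyqTqyy => yyqyTyqyy   [T ::= y T y]
yyqyTyqyy => yyqyqTqyqyy   [T ::= q T q]
yyqyqTqyqyy => yyqyqqTqqyqyy   [T ::= q T q]
yyqyqqTqqyqyy => yyqyqqqqyqyy   [T ::= λ]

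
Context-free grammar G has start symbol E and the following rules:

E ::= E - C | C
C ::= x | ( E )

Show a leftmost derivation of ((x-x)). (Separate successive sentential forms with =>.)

E => C   [E ::= C]
C => (E)   [C ::= ( E )]
(E) => (C)   [E ::= C]
(C) => ((E))   [C ::= ( E )]
((E)) => ((E-C))   [E ::= E - C]
((E-C)) => ((C-C))   [E ::= C]
((C-C)) => ((x-C))   [C ::= x]
((x-C)) => ((x-x))   [C ::= x]

E=>C=>(E)=>(C)=>((E))=>((E-C))=>((C-C))=>((x-C))=>((x-x))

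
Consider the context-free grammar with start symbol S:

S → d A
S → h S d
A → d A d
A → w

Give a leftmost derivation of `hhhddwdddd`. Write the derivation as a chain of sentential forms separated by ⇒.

S ⇒ hSd   [S → h S d]
hSd ⇒ hhSdd   [S → h S d]
hhSdd ⇒ hhhSddd   [S → h S d]
hhhSddd ⇒ hhhdAddd   [S → d A]
hhhdAddd ⇒ hhhddAdddd   [A → d A d]
hhhddAdddd ⇒ hhhddwdddd   [A → w]

S ⇒ hSd ⇒ hhSdd ⇒ hhhSddd ⇒ hhhdAddd ⇒ hhhddAdddd ⇒ hhhddwdddd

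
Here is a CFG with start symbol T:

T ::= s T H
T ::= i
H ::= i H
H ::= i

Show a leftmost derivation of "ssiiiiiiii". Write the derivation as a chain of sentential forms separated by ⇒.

T ⇒ sTH   [T ::= s T H]
sTH ⇒ ssTHH   [T ::= s T H]
ssTHH ⇒ ssiHH   [T ::= i]
ssiHH ⇒ ssiiH   [H ::= i]
ssiiH ⇒ ssiiiH   [H ::= i H]
ssiiiH ⇒ ssiiiiH   [H ::= i H]
ssiiiiH ⇒ ssiiiiiH   [H ::= i H]
ssiiiiiH ⇒ ssiiiiiiH   [H ::= i H]
ssiiiiiiH ⇒ ssiiiiiiiH   [H ::= i H]
ssiiiiiiiH ⇒ ssiiiiiiii   [H ::= i]

T⇒sTH⇒ssTHH⇒ssiHH⇒ssiiH⇒ssiiiH⇒ssiiiiH⇒ssiiiiiH⇒ssiiiiiiH⇒ssiiiiiiiH⇒ssiiiiiiii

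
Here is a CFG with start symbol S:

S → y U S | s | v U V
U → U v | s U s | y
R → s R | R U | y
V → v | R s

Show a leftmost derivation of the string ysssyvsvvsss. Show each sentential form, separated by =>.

S => yUS => ysUsS => yssUssS => yssUvssS => yssUvvssS => ysssUsvvssS => ysssUvsvvssS => ysssyvsvvssS => ysssyvsvvsss

S => yUS   [S → y U S]
yUS => ysUsS   [U → s U s]
ysUsS => yssUssS   [U → s U s]
yssUssS => yssUvssS   [U → U v]
yssUvssS => yssUvvssS   [U → U v]
yssUvvssS => ysssUsvvssS   [U → s U s]
ysssUsvvssS => ysssUvsvvssS   [U → U v]
ysssUvsvvssS => ysssyvsvvssS   [U → y]
ysssyvsvvssS => ysssyvsvvsss   [S → s]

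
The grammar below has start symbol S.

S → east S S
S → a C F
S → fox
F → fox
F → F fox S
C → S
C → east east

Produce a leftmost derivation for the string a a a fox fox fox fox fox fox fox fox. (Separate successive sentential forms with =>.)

S => a C F => a S F => a a C F F => a a S F F => a a a C F F F => a a a S F F F => a a a fox F F F => a a a fox F fox S F F => a a a fox F fox S fox S F F => a a a fox fox fox S fox S F F => a a a fox fox fox fox fox S F F => a a a fox fox fox fox fox fox F F => a a a fox fox fox fox fox fox fox F => a a a fox fox fox fox fox fox fox fox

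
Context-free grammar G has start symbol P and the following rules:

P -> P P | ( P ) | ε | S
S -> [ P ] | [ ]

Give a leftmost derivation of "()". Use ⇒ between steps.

P⇒PP⇒PPP⇒PPPP⇒PPPPP⇒PPPPPP⇒PPPPPPP⇒(P)PPPPPP⇒()PPPPPP⇒()PPPPP⇒()PPPP⇒()PPP⇒()PP⇒()P⇒()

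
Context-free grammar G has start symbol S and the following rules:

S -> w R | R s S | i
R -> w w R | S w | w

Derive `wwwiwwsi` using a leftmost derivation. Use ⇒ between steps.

S⇒RsS⇒wwRsS⇒wwSwsS⇒wwwRwsS⇒wwwSwwsS⇒wwwiwwsS⇒wwwiwwsi

S ⇒ RsS   [S -> R s S]
RsS ⇒ wwRsS   [R -> w w R]
wwRsS ⇒ wwSwsS   [R -> S w]
wwSwsS ⇒ wwwRwsS   [S -> w R]
wwwRwsS ⇒ wwwSwwsS   [R -> S w]
wwwSwwsS ⇒ wwwiwwsS   [S -> i]
wwwiwwsS ⇒ wwwiwwsi   [S -> i]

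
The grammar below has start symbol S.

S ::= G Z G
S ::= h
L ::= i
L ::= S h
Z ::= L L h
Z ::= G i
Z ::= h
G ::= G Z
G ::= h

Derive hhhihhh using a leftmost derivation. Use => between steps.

S => GZG => hZG => hLLhG => hShLhG => hhhLhG => hhhihG => hhhihGZ => hhhihhZ => hhhihhh

S => GZG   [S ::= G Z G]
GZG => hZG   [G ::= h]
hZG => hLLhG   [Z ::= L L h]
hLLhG => hShLhG   [L ::= S h]
hShLhG => hhhLhG   [S ::= h]
hhhLhG => hhhihG   [L ::= i]
hhhihG => hhhihGZ   [G ::= G Z]
hhhihGZ => hhhihhZ   [G ::= h]
hhhihhZ => hhhihhh   [Z ::= h]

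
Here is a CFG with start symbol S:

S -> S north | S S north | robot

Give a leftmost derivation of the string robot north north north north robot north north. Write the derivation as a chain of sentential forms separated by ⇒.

S ⇒ S north   [S -> S north]
S north ⇒ S S north north   [S -> S S north]
S S north north ⇒ S north S north north   [S -> S north]
S north S north north ⇒ S north north S north north   [S -> S north]
S north north S north north ⇒ S north north north S north north   [S -> S north]
S north north north S north north ⇒ S north north north north S north north   [S -> S north]
S north north north north S north north ⇒ robot north north north north S north north   [S -> robot]
robot north north north north S north north ⇒ robot north north north north robot north north   [S -> robot]

S ⇒ S north ⇒ S S north north ⇒ S north S north north ⇒ S north north S north north ⇒ S north north north S north north ⇒ S north north north north S north north ⇒ robot north north north north S north north ⇒ robot north north north north robot north north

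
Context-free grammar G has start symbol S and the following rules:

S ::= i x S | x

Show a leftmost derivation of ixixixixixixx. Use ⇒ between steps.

S ⇒ ixS ⇒ ixixS ⇒ ixixixS ⇒ ixixixixS ⇒ ixixixixixS ⇒ ixixixixixixS ⇒ ixixixixixixx

S ⇒ ixS   [S ::= i x S]
ixS ⇒ ixixS   [S ::= i x S]
ixixS ⇒ ixixixS   [S ::= i x S]
ixixixS ⇒ ixixixixS   [S ::= i x S]
ixixixixS ⇒ ixixixixixS   [S ::= i x S]
ixixixixixS ⇒ ixixixixixixS   [S ::= i x S]
ixixixixixixS ⇒ ixixixixixixx   [S ::= x]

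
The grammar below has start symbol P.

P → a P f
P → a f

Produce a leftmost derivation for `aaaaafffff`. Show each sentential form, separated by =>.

P => aPf   [P → a P f]
aPf => aaPff   [P → a P f]
aaPff => aaaPfff   [P → a P f]
aaaPfff => aaaaPffff   [P → a P f]
aaaaPffff => aaaaafffff   [P → a f]

P => aPf => aaPff => aaaPfff => aaaaPffff => aaaaafffff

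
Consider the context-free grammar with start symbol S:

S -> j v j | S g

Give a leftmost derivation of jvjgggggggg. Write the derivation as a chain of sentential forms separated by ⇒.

S ⇒ Sg   [S -> S g]
Sg ⇒ Sgg   [S -> S g]
Sgg ⇒ Sggg   [S -> S g]
Sggg ⇒ Sgggg   [S -> S g]
Sgggg ⇒ Sggggg   [S -> S g]
Sggggg ⇒ Sgggggg   [S -> S g]
Sgggggg ⇒ Sggggggg   [S -> S g]
Sggggggg ⇒ Sgggggggg   [S -> S g]
Sgggggggg ⇒ jvjgggggggg   [S -> j v j]

S ⇒ Sg ⇒ Sgg ⇒ Sggg ⇒ Sgggg ⇒ Sggggg ⇒ Sgggggg ⇒ Sggggggg ⇒ Sgggggggg ⇒ jvjgggggggg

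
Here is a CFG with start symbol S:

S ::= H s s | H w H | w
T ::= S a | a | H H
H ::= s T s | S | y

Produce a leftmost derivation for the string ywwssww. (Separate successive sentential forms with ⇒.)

S ⇒ HwH   [S ::= H w H]
HwH ⇒ SwH   [H ::= S]
SwH ⇒ HsswH   [S ::= H s s]
HsswH ⇒ SsswH   [H ::= S]
SsswH ⇒ HwHsswH   [S ::= H w H]
HwHsswH ⇒ ywHsswH   [H ::= y]
ywHsswH ⇒ ywSsswH   [H ::= S]
ywSsswH ⇒ ywwsswH   [S ::= w]
ywwsswH ⇒ ywwsswS   [H ::= S]
ywwsswS ⇒ ywwssww   [S ::= w]

S⇒HwH⇒SwH⇒HsswH⇒SsswH⇒HwHsswH⇒ywHsswH⇒ywSsswH⇒ywwsswH⇒ywwsswS⇒ywwssww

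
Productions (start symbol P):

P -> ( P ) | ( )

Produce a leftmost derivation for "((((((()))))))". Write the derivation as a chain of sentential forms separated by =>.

P => (P)   [P -> ( P )]
(P) => ((P))   [P -> ( P )]
((P)) => (((P)))   [P -> ( P )]
(((P))) => ((((P))))   [P -> ( P )]
((((P)))) => (((((P)))))   [P -> ( P )]
(((((P))))) => ((((((P))))))   [P -> ( P )]
((((((P)))))) => ((((((()))))))   [P -> ( )]

P=>(P)=>((P))=>(((P)))=>((((P))))=>(((((P)))))=>((((((P))))))=>((((((()))))))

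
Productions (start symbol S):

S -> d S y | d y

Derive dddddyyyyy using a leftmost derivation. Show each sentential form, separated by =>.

S => dSy => ddSyy => dddSyyy => ddddSyyyy => dddddyyyyy

S => dSy   [S -> d S y]
dSy => ddSyy   [S -> d S y]
ddSyy => dddSyyy   [S -> d S y]
dddSyyy => ddddSyyyy   [S -> d S y]
ddddSyyyy => dddddyyyyy   [S -> d y]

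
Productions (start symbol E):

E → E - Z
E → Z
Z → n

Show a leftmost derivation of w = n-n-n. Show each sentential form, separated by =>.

E => E-Z => E-Z-Z => Z-Z-Z => n-Z-Z => n-n-Z => n-n-n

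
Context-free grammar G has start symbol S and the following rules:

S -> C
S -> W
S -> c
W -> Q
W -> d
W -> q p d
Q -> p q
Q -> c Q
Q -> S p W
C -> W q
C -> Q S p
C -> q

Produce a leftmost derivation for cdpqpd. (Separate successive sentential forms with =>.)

S => W => Q => cQ => cSpW => cWpW => cdpW => cdpqpd

S => W   [S -> W]
W => Q   [W -> Q]
Q => cQ   [Q -> c Q]
cQ => cSpW   [Q -> S p W]
cSpW => cWpW   [S -> W]
cWpW => cdpW   [W -> d]
cdpW => cdpqpd   [W -> q p d]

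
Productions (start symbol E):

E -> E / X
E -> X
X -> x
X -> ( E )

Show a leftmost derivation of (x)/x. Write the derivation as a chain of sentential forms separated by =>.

E => E/X   [E -> E / X]
E/X => X/X   [E -> X]
X/X => (E)/X   [X -> ( E )]
(E)/X => (X)/X   [E -> X]
(X)/X => (x)/X   [X -> x]
(x)/X => (x)/x   [X -> x]

E => E/X => X/X => (E)/X => (X)/X => (x)/X => (x)/x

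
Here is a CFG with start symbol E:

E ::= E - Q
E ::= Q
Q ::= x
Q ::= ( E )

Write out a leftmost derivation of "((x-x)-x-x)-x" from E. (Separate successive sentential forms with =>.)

E => E-Q => Q-Q => (E)-Q => (E-Q)-Q => (E-Q-Q)-Q => (Q-Q-Q)-Q => ((E)-Q-Q)-Q => ((E-Q)-Q-Q)-Q => ((Q-Q)-Q-Q)-Q => ((x-Q)-Q-Q)-Q => ((x-x)-Q-Q)-Q => ((x-x)-x-Q)-Q => ((x-x)-x-x)-Q => ((x-x)-x-x)-x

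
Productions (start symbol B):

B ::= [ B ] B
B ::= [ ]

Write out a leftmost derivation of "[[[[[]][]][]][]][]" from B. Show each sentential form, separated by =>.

B => [B]B => [[B]B]B => [[[B]B]B]B => [[[[B]B]B]B]B => [[[[[]]B]B]B]B => [[[[[]][]]B]B]B => [[[[[]][]][]]B]B => [[[[[]][]][]][]]B => [[[[[]][]][]][]][]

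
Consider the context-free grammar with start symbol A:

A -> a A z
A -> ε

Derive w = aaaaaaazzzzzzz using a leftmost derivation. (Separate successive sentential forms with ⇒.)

A ⇒ aAz ⇒ aaAzz ⇒ aaaAzzz ⇒ aaaaAzzzz ⇒ aaaaaAzzzzz ⇒ aaaaaaAzzzzzz ⇒ aaaaaaaAzzzzzzz ⇒ aaaaaaazzzzzzz

A ⇒ aAz   [A -> a A z]
aAz ⇒ aaAzz   [A -> a A z]
aaAzz ⇒ aaaAzzz   [A -> a A z]
aaaAzzz ⇒ aaaaAzzzz   [A -> a A z]
aaaaAzzzz ⇒ aaaaaAzzzzz   [A -> a A z]
aaaaaAzzzzz ⇒ aaaaaaAzzzzzz   [A -> a A z]
aaaaaaAzzzzzz ⇒ aaaaaaaAzzzzzzz   [A -> a A z]
aaaaaaaAzzzzzzz ⇒ aaaaaaazzzzzzz   [A -> ε]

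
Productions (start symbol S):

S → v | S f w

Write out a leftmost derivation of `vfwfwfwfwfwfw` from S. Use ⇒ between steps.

S ⇒ Sfw ⇒ Sfwfw ⇒ Sfwfwfw ⇒ Sfwfwfwfw ⇒ Sfwfwfwfwfw ⇒ Sfwfwfwfwfwfw ⇒ vfwfwfwfwfwfw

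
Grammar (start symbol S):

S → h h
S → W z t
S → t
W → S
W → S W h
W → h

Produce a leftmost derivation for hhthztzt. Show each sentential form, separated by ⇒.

S ⇒ Wzt   [S → W z t]
Wzt ⇒ Szt   [W → S]
Szt ⇒ Wztzt   [S → W z t]
Wztzt ⇒ SWhztzt   [W → S W h]
SWhztzt ⇒ hhWhztzt   [S → h h]
hhWhztzt ⇒ hhShztzt   [W → S]
hhShztzt ⇒ hhthztzt   [S → t]

S⇒Wzt⇒Szt⇒Wztzt⇒SWhztzt⇒hhWhztzt⇒hhShztzt⇒hhthztzt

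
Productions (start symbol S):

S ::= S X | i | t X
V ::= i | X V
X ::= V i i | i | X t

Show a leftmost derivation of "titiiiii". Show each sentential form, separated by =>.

S => SX   [S ::= S X]
SX => SXX   [S ::= S X]
SXX => tXXX   [S ::= t X]
tXXX => tXtXX   [X ::= X t]
tXtXX => titXX   [X ::= i]
titXX => titViiX   [X ::= V i i]
titViiX => titXViiX   [V ::= X V]
titXViiX => titiViiX   [X ::= i]
titiViiX => titiiiiX   [V ::= i]
titiiiiX => titiiiii   [X ::= i]

S => SX => SXX => tXXX => tXtXX => titXX => titViiX => titXViiX => titiViiX => titiiiiX => titiiiii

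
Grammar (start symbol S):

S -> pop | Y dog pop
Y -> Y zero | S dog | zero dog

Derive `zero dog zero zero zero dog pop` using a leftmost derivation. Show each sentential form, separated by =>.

S => Y dog pop   [S -> Y dog pop]
Y dog pop => Y zero dog pop   [Y -> Y zero]
Y zero dog pop => Y zero zero dog pop   [Y -> Y zero]
Y zero zero dog pop => Y zero zero zero dog pop   [Y -> Y zero]
Y zero zero zero dog pop => zero dog zero zero zero dog pop   [Y -> zero dog]

S => Y dog pop => Y zero dog pop => Y zero zero dog pop => Y zero zero zero dog pop => zero dog zero zero zero dog pop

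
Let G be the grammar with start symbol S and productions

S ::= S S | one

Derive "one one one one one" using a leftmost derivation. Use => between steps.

S => S S   [S ::= S S]
S S => one S   [S ::= one]
one S => one S S   [S ::= S S]
one S S => one S S S   [S ::= S S]
one S S S => one S S S S   [S ::= S S]
one S S S S => one one S S S   [S ::= one]
one one S S S => one one one S S   [S ::= one]
one one one S S => one one one one S   [S ::= one]
one one one one S => one one one one one   [S ::= one]

S => S S => one S => one S S => one S S S => one S S S S => one one S S S => one one one S S => one one one one S => one one one one one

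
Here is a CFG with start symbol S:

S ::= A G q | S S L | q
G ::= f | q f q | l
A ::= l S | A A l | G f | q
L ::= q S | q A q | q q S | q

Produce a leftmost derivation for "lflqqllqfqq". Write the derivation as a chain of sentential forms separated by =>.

S=>AGq=>AAlGq=>GfAlGq=>lfAlGq=>lfAAllGq=>lflSAllGq=>lflqAllGq=>lflqqllGq=>lflqqllqfqq

S => AGq   [S ::= A G q]
AGq => AAlGq   [A ::= A A l]
AAlGq => GfAlGq   [A ::= G f]
GfAlGq => lfAlGq   [G ::= l]
lfAlGq => lfAAllGq   [A ::= A A l]
lfAAllGq => lflSAllGq   [A ::= l S]
lflSAllGq => lflqAllGq   [S ::= q]
lflqAllGq => lflqqllGq   [A ::= q]
lflqqllGq => lflqqllqfqq   [G ::= q f q]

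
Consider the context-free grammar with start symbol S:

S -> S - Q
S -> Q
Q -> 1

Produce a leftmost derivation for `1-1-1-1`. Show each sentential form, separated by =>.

S => S-Q => S-Q-Q => S-Q-Q-Q => Q-Q-Q-Q => 1-Q-Q-Q => 1-1-Q-Q => 1-1-1-Q => 1-1-1-1

S => S-Q   [S -> S - Q]
S-Q => S-Q-Q   [S -> S - Q]
S-Q-Q => S-Q-Q-Q   [S -> S - Q]
S-Q-Q-Q => Q-Q-Q-Q   [S -> Q]
Q-Q-Q-Q => 1-Q-Q-Q   [Q -> 1]
1-Q-Q-Q => 1-1-Q-Q   [Q -> 1]
1-1-Q-Q => 1-1-1-Q   [Q -> 1]
1-1-1-Q => 1-1-1-1   [Q -> 1]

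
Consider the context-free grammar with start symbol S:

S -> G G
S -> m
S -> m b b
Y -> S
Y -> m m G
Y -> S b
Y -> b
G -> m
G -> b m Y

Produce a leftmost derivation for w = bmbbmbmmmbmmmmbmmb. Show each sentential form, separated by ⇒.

S⇒GG⇒bmYG⇒bmbG⇒bmbbmY⇒bmbbmSb⇒bmbbmGGb⇒bmbbmbmYGb⇒bmbbmbmmmGGb⇒bmbbmbmmmbmYGb⇒bmbbmbmmmbmmmGGb⇒bmbbmbmmmbmmmmGb⇒bmbbmbmmmbmmmmbmYb⇒bmbbmbmmmbmmmmbmSb⇒bmbbmbmmmbmmmmbmmb

S ⇒ GG   [S -> G G]
GG ⇒ bmYG   [G -> b m Y]
bmYG ⇒ bmbG   [Y -> b]
bmbG ⇒ bmbbmY   [G -> b m Y]
bmbbmY ⇒ bmbbmSb   [Y -> S b]
bmbbmSb ⇒ bmbbmGGb   [S -> G G]
bmbbmGGb ⇒ bmbbmbmYGb   [G -> b m Y]
bmbbmbmYGb ⇒ bmbbmbmmmGGb   [Y -> m m G]
bmbbmbmmmGGb ⇒ bmbbmbmmmbmYGb   [G -> b m Y]
bmbbmbmmmbmYGb ⇒ bmbbmbmmmbmmmGGb   [Y -> m m G]
bmbbmbmmmbmmmGGb ⇒ bmbbmbmmmbmmmmGb   [G -> m]
bmbbmbmmmbmmmmGb ⇒ bmbbmbmmmbmmmmbmYb   [G -> b m Y]
bmbbmbmmmbmmmmbmYb ⇒ bmbbmbmmmbmmmmbmSb   [Y -> S]
bmbbmbmmmbmmmmbmSb ⇒ bmbbmbmmmbmmmmbmmb   [S -> m]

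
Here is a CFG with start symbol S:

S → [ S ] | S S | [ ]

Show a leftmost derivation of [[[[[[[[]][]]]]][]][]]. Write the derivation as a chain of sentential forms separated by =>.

S => [S]   [S → [ S ]]
[S] => [SS]   [S → S S]
[SS] => [[S]S]   [S → [ S ]]
[[S]S] => [[SS]S]   [S → S S]
[[SS]S] => [[[S]S]S]   [S → [ S ]]
[[[S]S]S] => [[[[S]]S]S]   [S → [ S ]]
[[[[S]]S]S] => [[[[[S]]]S]S]   [S → [ S ]]
[[[[[S]]]S]S] => [[[[[[S]]]]S]S]   [S → [ S ]]
[[[[[[S]]]]S]S] => [[[[[[SS]]]]S]S]   [S → S S]
[[[[[[SS]]]]S]S] => [[[[[[[S]S]]]]S]S]   [S → [ S ]]
[[[[[[[S]S]]]]S]S] => [[[[[[[[]]S]]]]S]S]   [S → [ ]]
[[[[[[[[]]S]]]]S]S] => [[[[[[[[]][]]]]]S]S]   [S → [ ]]
[[[[[[[[]][]]]]]S]S] => [[[[[[[[]][]]]]][]]S]   [S → [ ]]
[[[[[[[[]][]]]]][]]S] => [[[[[[[[]][]]]]][]][]]   [S → [ ]]

S => [S] => [SS] => [[S]S] => [[SS]S] => [[[S]S]S] => [[[[S]]S]S] => [[[[[S]]]S]S] => [[[[[[S]]]]S]S] => [[[[[[SS]]]]S]S] => [[[[[[[S]S]]]]S]S] => [[[[[[[[]]S]]]]S]S] => [[[[[[[[]][]]]]]S]S] => [[[[[[[[]][]]]]][]]S] => [[[[[[[[]][]]]]][]][]]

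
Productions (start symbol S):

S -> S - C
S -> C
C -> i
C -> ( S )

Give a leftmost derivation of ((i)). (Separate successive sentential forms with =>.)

S => C => (S) => (C) => ((S)) => ((C)) => ((i))

S => C   [S -> C]
C => (S)   [C -> ( S )]
(S) => (C)   [S -> C]
(C) => ((S))   [C -> ( S )]
((S)) => ((C))   [S -> C]
((C)) => ((i))   [C -> i]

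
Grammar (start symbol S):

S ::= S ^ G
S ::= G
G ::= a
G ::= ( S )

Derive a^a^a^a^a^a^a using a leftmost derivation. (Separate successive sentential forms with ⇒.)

S⇒S^G⇒S^G^G⇒S^G^G^G⇒S^G^G^G^G⇒S^G^G^G^G^G⇒S^G^G^G^G^G^G⇒G^G^G^G^G^G^G⇒a^G^G^G^G^G^G⇒a^a^G^G^G^G^G⇒a^a^a^G^G^G^G⇒a^a^a^a^G^G^G⇒a^a^a^a^a^G^G⇒a^a^a^a^a^a^G⇒a^a^a^a^a^a^a

S ⇒ S^G   [S ::= S ^ G]
S^G ⇒ S^G^G   [S ::= S ^ G]
S^G^G ⇒ S^G^G^G   [S ::= S ^ G]
S^G^G^G ⇒ S^G^G^G^G   [S ::= S ^ G]
S^G^G^G^G ⇒ S^G^G^G^G^G   [S ::= S ^ G]
S^G^G^G^G^G ⇒ S^G^G^G^G^G^G   [S ::= S ^ G]
S^G^G^G^G^G^G ⇒ G^G^G^G^G^G^G   [S ::= G]
G^G^G^G^G^G^G ⇒ a^G^G^G^G^G^G   [G ::= a]
a^G^G^G^G^G^G ⇒ a^a^G^G^G^G^G   [G ::= a]
a^a^G^G^G^G^G ⇒ a^a^a^G^G^G^G   [G ::= a]
a^a^a^G^G^G^G ⇒ a^a^a^a^G^G^G   [G ::= a]
a^a^a^a^G^G^G ⇒ a^a^a^a^a^G^G   [G ::= a]
a^a^a^a^a^G^G ⇒ a^a^a^a^a^a^G   [G ::= a]
a^a^a^a^a^a^G ⇒ a^a^a^a^a^a^a   [G ::= a]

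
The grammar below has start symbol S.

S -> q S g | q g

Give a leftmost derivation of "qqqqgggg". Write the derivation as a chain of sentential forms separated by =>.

S=>qSg=>qqSgg=>qqqSggg=>qqqqgggg

S => qSg   [S -> q S g]
qSg => qqSgg   [S -> q S g]
qqSgg => qqqSggg   [S -> q S g]
qqqSggg => qqqqgggg   [S -> q g]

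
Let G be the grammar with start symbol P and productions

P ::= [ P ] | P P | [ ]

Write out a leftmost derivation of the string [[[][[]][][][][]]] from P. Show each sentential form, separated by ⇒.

P ⇒ [P] ⇒ [[P]] ⇒ [[PP]] ⇒ [[PPP]] ⇒ [[PPPP]] ⇒ [[PPPPP]] ⇒ [[[]PPPP]] ⇒ [[[]PPPPP]] ⇒ [[[][P]PPPP]] ⇒ [[[][[]]PPPP]] ⇒ [[[][[]][]PPP]] ⇒ [[[][[]][][]PP]] ⇒ [[[][[]][][][]P]] ⇒ [[[][[]][][][][]]]

P ⇒ [P]   [P ::= [ P ]]
[P] ⇒ [[P]]   [P ::= [ P ]]
[[P]] ⇒ [[PP]]   [P ::= P P]
[[PP]] ⇒ [[PPP]]   [P ::= P P]
[[PPP]] ⇒ [[PPPP]]   [P ::= P P]
[[PPPP]] ⇒ [[PPPPP]]   [P ::= P P]
[[PPPPP]] ⇒ [[[]PPPP]]   [P ::= [ ]]
[[[]PPPP]] ⇒ [[[]PPPPP]]   [P ::= P P]
[[[]PPPPP]] ⇒ [[[][P]PPPP]]   [P ::= [ P ]]
[[[][P]PPPP]] ⇒ [[[][[]]PPPP]]   [P ::= [ ]]
[[[][[]]PPPP]] ⇒ [[[][[]][]PPP]]   [P ::= [ ]]
[[[][[]][]PPP]] ⇒ [[[][[]][][]PP]]   [P ::= [ ]]
[[[][[]][][]PP]] ⇒ [[[][[]][][][]P]]   [P ::= [ ]]
[[[][[]][][][]P]] ⇒ [[[][[]][][][][]]]   [P ::= [ ]]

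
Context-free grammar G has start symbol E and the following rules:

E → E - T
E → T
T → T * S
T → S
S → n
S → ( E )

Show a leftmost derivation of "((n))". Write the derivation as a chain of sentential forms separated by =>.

E=>T=>S=>(E)=>(T)=>(S)=>((E))=>((T))=>((S))=>((n))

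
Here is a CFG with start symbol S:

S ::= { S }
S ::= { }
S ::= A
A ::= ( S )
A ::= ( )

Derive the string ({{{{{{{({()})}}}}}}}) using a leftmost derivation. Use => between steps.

S => A   [S ::= A]
A => (S)   [A ::= ( S )]
(S) => ({S})   [S ::= { S }]
({S}) => ({{S}})   [S ::= { S }]
({{S}}) => ({{{S}}})   [S ::= { S }]
({{{S}}}) => ({{{{S}}}})   [S ::= { S }]
({{{{S}}}}) => ({{{{{S}}}}})   [S ::= { S }]
({{{{{S}}}}}) => ({{{{{{S}}}}}})   [S ::= { S }]
({{{{{{S}}}}}}) => ({{{{{{{S}}}}}}})   [S ::= { S }]
({{{{{{{S}}}}}}}) => ({{{{{{{A}}}}}}})   [S ::= A]
({{{{{{{A}}}}}}}) => ({{{{{{{(S)}}}}}}})   [A ::= ( S )]
({{{{{{{(S)}}}}}}}) => ({{{{{{{({S})}}}}}}})   [S ::= { S }]
({{{{{{{({S})}}}}}}}) => ({{{{{{{({A})}}}}}}})   [S ::= A]
({{{{{{{({A})}}}}}}}) => ({{{{{{{({()})}}}}}}})   [A ::= ( )]

S=>A=>(S)=>({S})=>({{S}})=>({{{S}}})=>({{{{S}}}})=>({{{{{S}}}}})=>({{{{{{S}}}}}})=>({{{{{{{S}}}}}}})=>({{{{{{{A}}}}}}})=>({{{{{{{(S)}}}}}}})=>({{{{{{{({S})}}}}}}})=>({{{{{{{({A})}}}}}}})=>({{{{{{{({()})}}}}}}})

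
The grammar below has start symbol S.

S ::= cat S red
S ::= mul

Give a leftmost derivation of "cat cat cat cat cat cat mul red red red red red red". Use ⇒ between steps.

S ⇒ cat S red   [S ::= cat S red]
cat S red ⇒ cat cat S red red   [S ::= cat S red]
cat cat S red red ⇒ cat cat cat S red red red   [S ::= cat S red]
cat cat cat S red red red ⇒ cat cat cat cat S red red red red   [S ::= cat S red]
cat cat cat cat S red red red red ⇒ cat cat cat cat cat S red red red red red   [S ::= cat S red]
cat cat cat cat cat S red red red red red ⇒ cat cat cat cat cat cat S red red red red red red   [S ::= cat S red]
cat cat cat cat cat cat S red red red red red red ⇒ cat cat cat cat cat cat mul red red red red red red   [S ::= mul]

S ⇒ cat S red ⇒ cat cat S red red ⇒ cat cat cat S red red red ⇒ cat cat cat cat S red red red red ⇒ cat cat cat cat cat S red red red red red ⇒ cat cat cat cat cat cat S red red red red red red ⇒ cat cat cat cat cat cat mul red red red red red red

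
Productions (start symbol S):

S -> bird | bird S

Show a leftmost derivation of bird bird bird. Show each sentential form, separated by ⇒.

S ⇒ bird S   [S -> bird S]
bird S ⇒ bird bird S   [S -> bird S]
bird bird S ⇒ bird bird bird   [S -> bird]

S ⇒ bird S ⇒ bird bird S ⇒ bird bird bird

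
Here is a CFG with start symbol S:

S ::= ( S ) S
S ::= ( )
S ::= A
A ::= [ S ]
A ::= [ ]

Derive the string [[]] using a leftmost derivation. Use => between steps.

S=>A=>[S]=>[A]=>[[]]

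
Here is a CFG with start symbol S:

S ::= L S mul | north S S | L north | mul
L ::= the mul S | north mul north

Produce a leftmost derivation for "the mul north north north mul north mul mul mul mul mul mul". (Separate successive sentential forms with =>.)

S => L S mul => the mul S S mul => the mul north S S S mul => the mul north north S S S S mul => the mul north north L S mul S S S mul => the mul north north north mul north S mul S S S mul => the mul north north north mul north mul mul S S S mul => the mul north north north mul north mul mul mul S S mul => the mul north north north mul north mul mul mul mul S mul => the mul north north north mul north mul mul mul mul mul mul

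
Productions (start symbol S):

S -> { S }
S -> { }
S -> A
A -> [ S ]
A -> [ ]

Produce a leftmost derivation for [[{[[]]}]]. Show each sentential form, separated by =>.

S => A => [S] => [A] => [[S]] => [[{S}]] => [[{A}]] => [[{[S]}]] => [[{[A]}]] => [[{[[]]}]]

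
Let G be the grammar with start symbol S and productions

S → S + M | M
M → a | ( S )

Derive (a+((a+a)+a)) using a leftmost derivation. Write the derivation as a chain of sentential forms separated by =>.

S => M   [S → M]
M => (S)   [M → ( S )]
(S) => (S+M)   [S → S + M]
(S+M) => (M+M)   [S → M]
(M+M) => (a+M)   [M → a]
(a+M) => (a+(S))   [M → ( S )]
(a+(S)) => (a+(S+M))   [S → S + M]
(a+(S+M)) => (a+(M+M))   [S → M]
(a+(M+M)) => (a+((S)+M))   [M → ( S )]
(a+((S)+M)) => (a+((S+M)+M))   [S → S + M]
(a+((S+M)+M)) => (a+((M+M)+M))   [S → M]
(a+((M+M)+M)) => (a+((a+M)+M))   [M → a]
(a+((a+M)+M)) => (a+((a+a)+M))   [M → a]
(a+((a+a)+M)) => (a+((a+a)+a))   [M → a]

S => M => (S) => (S+M) => (M+M) => (a+M) => (a+(S)) => (a+(S+M)) => (a+(M+M)) => (a+((S)+M)) => (a+((S+M)+M)) => (a+((M+M)+M)) => (a+((a+M)+M)) => (a+((a+a)+M)) => (a+((a+a)+a))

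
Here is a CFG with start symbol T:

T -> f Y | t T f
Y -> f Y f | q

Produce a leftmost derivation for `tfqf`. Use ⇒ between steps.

T ⇒ tTf ⇒ tfYf ⇒ tfqf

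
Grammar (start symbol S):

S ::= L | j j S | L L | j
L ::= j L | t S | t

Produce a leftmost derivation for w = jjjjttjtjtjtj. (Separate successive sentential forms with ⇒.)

S ⇒ jjS ⇒ jjjjS ⇒ jjjjLL ⇒ jjjjtL ⇒ jjjjttS ⇒ jjjjttLL ⇒ jjjjttjLL ⇒ jjjjttjtSL ⇒ jjjjttjtLL ⇒ jjjjttjtjLL ⇒ jjjjttjtjtL ⇒ jjjjttjtjtjL ⇒ jjjjttjtjtjtS ⇒ jjjjttjtjtjtj

S ⇒ jjS   [S ::= j j S]
jjS ⇒ jjjjS   [S ::= j j S]
jjjjS ⇒ jjjjLL   [S ::= L L]
jjjjLL ⇒ jjjjtL   [L ::= t]
jjjjtL ⇒ jjjjttS   [L ::= t S]
jjjjttS ⇒ jjjjttLL   [S ::= L L]
jjjjttLL ⇒ jjjjttjLL   [L ::= j L]
jjjjttjLL ⇒ jjjjttjtSL   [L ::= t S]
jjjjttjtSL ⇒ jjjjttjtLL   [S ::= L]
jjjjttjtLL ⇒ jjjjttjtjLL   [L ::= j L]
jjjjttjtjLL ⇒ jjjjttjtjtL   [L ::= t]
jjjjttjtjtL ⇒ jjjjttjtjtjL   [L ::= j L]
jjjjttjtjtjL ⇒ jjjjttjtjtjtS   [L ::= t S]
jjjjttjtjtjtS ⇒ jjjjttjtjtjtj   [S ::= j]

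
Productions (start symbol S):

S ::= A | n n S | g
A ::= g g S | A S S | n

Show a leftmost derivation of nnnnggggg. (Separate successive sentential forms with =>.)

S => nnS   [S ::= n n S]
nnS => nnnnS   [S ::= n n S]
nnnnS => nnnnA   [S ::= A]
nnnnA => nnnnggS   [A ::= g g S]
nnnnggS => nnnnggA   [S ::= A]
nnnnggA => nnnnggggS   [A ::= g g S]
nnnnggggS => nnnnggggg   [S ::= g]

S=>nnS=>nnnnS=>nnnnA=>nnnnggS=>nnnnggA=>nnnnggggS=>nnnnggggg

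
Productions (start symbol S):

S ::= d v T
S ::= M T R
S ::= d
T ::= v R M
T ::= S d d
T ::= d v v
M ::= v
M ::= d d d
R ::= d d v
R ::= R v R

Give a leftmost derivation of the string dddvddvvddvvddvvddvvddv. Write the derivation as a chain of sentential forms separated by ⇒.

S ⇒ MTR ⇒ dddTR ⇒ dddvRMR ⇒ dddvddvMR ⇒ dddvddvvR ⇒ dddvddvvRvR ⇒ dddvddvvRvRvR ⇒ dddvddvvRvRvRvR ⇒ dddvddvvddvvRvRvR ⇒ dddvddvvddvvddvvRvR ⇒ dddvddvvddvvddvvddvvR ⇒ dddvddvvddvvddvvddvvddv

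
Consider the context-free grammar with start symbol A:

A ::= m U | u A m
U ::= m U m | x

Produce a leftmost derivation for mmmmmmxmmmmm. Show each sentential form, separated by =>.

A => mU => mmUm => mmmUmm => mmmmUmmm => mmmmmUmmmm => mmmmmmUmmmmm => mmmmmmxmmmmm

A => mU   [A ::= m U]
mU => mmUm   [U ::= m U m]
mmUm => mmmUmm   [U ::= m U m]
mmmUmm => mmmmUmmm   [U ::= m U m]
mmmmUmmm => mmmmmUmmmm   [U ::= m U m]
mmmmmUmmmm => mmmmmmUmmmmm   [U ::= m U m]
mmmmmmUmmmmm => mmmmmmxmmmmm   [U ::= x]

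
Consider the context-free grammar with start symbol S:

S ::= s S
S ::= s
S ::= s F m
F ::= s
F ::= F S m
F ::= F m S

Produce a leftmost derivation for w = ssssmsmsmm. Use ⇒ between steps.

S ⇒ sFm ⇒ sFSmm ⇒ sFSmSmm ⇒ sFSmSmSmm ⇒ ssSmSmSmm ⇒ sssSmSmSmm ⇒ ssssmSmSmm ⇒ ssssmsmSmm ⇒ ssssmsmsmm

S ⇒ sFm   [S ::= s F m]
sFm ⇒ sFSmm   [F ::= F S m]
sFSmm ⇒ sFSmSmm   [F ::= F S m]
sFSmSmm ⇒ sFSmSmSmm   [F ::= F S m]
sFSmSmSmm ⇒ ssSmSmSmm   [F ::= s]
ssSmSmSmm ⇒ sssSmSmSmm   [S ::= s S]
sssSmSmSmm ⇒ ssssmSmSmm   [S ::= s]
ssssmSmSmm ⇒ ssssmsmSmm   [S ::= s]
ssssmsmSmm ⇒ ssssmsmsmm   [S ::= s]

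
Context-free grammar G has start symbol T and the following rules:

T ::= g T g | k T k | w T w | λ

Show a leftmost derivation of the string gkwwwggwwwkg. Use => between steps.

T => gTg   [T ::= g T g]
gTg => gkTkg   [T ::= k T k]
gkTkg => gkwTwkg   [T ::= w T w]
gkwTwkg => gkwwTwwkg   [T ::= w T w]
gkwwTwwkg => gkwwwTwwwkg   [T ::= w T w]
gkwwwTwwwkg => gkwwwgTgwwwkg   [T ::= g T g]
gkwwwgTgwwwkg => gkwwwggwwwkg   [T ::= λ]

T=>gTg=>gkTkg=>gkwTwkg=>gkwwTwwkg=>gkwwwTwwwkg=>gkwwwgTgwwwkg=>gkwwwggwwwkg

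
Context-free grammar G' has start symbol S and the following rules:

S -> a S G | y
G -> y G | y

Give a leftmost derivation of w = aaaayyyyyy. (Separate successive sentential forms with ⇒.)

S⇒aSG⇒aaSGG⇒aaaSGGG⇒aaaaSGGGG⇒aaaayGGGG⇒aaaayyGGGG⇒aaaayyyGGG⇒aaaayyyyGG⇒aaaayyyyyG⇒aaaayyyyyy

S ⇒ aSG   [S -> a S G]
aSG ⇒ aaSGG   [S -> a S G]
aaSGG ⇒ aaaSGGG   [S -> a S G]
aaaSGGG ⇒ aaaaSGGGG   [S -> a S G]
aaaaSGGGG ⇒ aaaayGGGG   [S -> y]
aaaayGGGG ⇒ aaaayyGGGG   [G -> y G]
aaaayyGGGG ⇒ aaaayyyGGG   [G -> y]
aaaayyyGGG ⇒ aaaayyyyGG   [G -> y]
aaaayyyyGG ⇒ aaaayyyyyG   [G -> y]
aaaayyyyyG ⇒ aaaayyyyyy   [G -> y]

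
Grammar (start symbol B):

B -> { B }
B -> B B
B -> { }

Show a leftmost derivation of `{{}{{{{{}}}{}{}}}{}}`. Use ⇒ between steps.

B ⇒ {B} ⇒ {BB} ⇒ {{}B} ⇒ {{}BB} ⇒ {{}{B}B} ⇒ {{}{{B}}B} ⇒ {{}{{BB}}B} ⇒ {{}{{{B}B}}B} ⇒ {{}{{{{B}}B}}B} ⇒ {{}{{{{{}}}B}}B} ⇒ {{}{{{{{}}}BB}}B} ⇒ {{}{{{{{}}}{}B}}B} ⇒ {{}{{{{{}}}{}{}}}B} ⇒ {{}{{{{{}}}{}{}}}{}}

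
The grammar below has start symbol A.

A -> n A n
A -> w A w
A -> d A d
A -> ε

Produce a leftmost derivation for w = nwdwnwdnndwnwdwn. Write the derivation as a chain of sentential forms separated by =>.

A=>nAn=>nwAwn=>nwdAdwn=>nwdwAwdwn=>nwdwnAnwdwn=>nwdwnwAwnwdwn=>nwdwnwdAdwnwdwn=>nwdwnwdnAndwnwdwn=>nwdwnwdnndwnwdwn

A => nAn   [A -> n A n]
nAn => nwAwn   [A -> w A w]
nwAwn => nwdAdwn   [A -> d A d]
nwdAdwn => nwdwAwdwn   [A -> w A w]
nwdwAwdwn => nwdwnAnwdwn   [A -> n A n]
nwdwnAnwdwn => nwdwnwAwnwdwn   [A -> w A w]
nwdwnwAwnwdwn => nwdwnwdAdwnwdwn   [A -> d A d]
nwdwnwdAdwnwdwn => nwdwnwdnAndwnwdwn   [A -> n A n]
nwdwnwdnAndwnwdwn => nwdwnwdnndwnwdwn   [A -> ε]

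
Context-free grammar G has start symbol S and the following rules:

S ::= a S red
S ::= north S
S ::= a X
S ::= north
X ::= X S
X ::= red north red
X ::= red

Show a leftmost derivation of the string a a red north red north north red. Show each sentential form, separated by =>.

S => a S red => a a X red => a a X S red => a a red north red S red => a a red north red north S red => a a red north red north north red

S => a S red   [S ::= a S red]
a S red => a a X red   [S ::= a X]
a a X red => a a X S red   [X ::= X S]
a a X S red => a a red north red S red   [X ::= red north red]
a a red north red S red => a a red north red north S red   [S ::= north S]
a a red north red north S red => a a red north red north north red   [S ::= north]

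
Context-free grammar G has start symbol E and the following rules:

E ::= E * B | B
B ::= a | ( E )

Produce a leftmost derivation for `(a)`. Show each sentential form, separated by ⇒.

E⇒B⇒(E)⇒(B)⇒(a)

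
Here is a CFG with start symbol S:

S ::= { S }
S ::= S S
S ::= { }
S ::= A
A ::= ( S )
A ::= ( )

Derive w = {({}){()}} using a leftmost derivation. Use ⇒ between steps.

S⇒{S}⇒{SS}⇒{AS}⇒{(S)S}⇒{({})S}⇒{({}){S}}⇒{({}){A}}⇒{({}){()}}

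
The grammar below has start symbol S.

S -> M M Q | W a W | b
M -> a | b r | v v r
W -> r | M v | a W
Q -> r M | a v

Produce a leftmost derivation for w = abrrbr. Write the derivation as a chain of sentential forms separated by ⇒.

S ⇒ MMQ   [S -> M M Q]
MMQ ⇒ aMQ   [M -> a]
aMQ ⇒ abrQ   [M -> b r]
abrQ ⇒ abrrM   [Q -> r M]
abrrM ⇒ abrrbr   [M -> b r]

S⇒MMQ⇒aMQ⇒abrQ⇒abrrM⇒abrrbr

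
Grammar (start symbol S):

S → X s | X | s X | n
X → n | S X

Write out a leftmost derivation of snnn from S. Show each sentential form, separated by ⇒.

S ⇒ X   [S → X]
X ⇒ SX   [X → S X]
SX ⇒ sXX   [S → s X]
sXX ⇒ sSXX   [X → S X]
sSXX ⇒ snXX   [S → n]
snXX ⇒ snnX   [X → n]
snnX ⇒ snnn   [X → n]

S⇒X⇒SX⇒sXX⇒sSXX⇒snXX⇒snnX⇒snnn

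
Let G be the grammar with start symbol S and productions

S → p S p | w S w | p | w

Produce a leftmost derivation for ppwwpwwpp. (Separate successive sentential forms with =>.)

S=>pSp=>ppSpp=>ppwSwpp=>ppwwSwwpp=>ppwwpwwpp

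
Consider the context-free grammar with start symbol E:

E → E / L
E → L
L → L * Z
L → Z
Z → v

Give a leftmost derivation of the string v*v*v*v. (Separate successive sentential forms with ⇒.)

E ⇒ L   [E → L]
L ⇒ L*Z   [L → L * Z]
L*Z ⇒ L*Z*Z   [L → L * Z]
L*Z*Z ⇒ L*Z*Z*Z   [L → L * Z]
L*Z*Z*Z ⇒ Z*Z*Z*Z   [L → Z]
Z*Z*Z*Z ⇒ v*Z*Z*Z   [Z → v]
v*Z*Z*Z ⇒ v*v*Z*Z   [Z → v]
v*v*Z*Z ⇒ v*v*v*Z   [Z → v]
v*v*v*Z ⇒ v*v*v*v   [Z → v]

E ⇒ L ⇒ L*Z ⇒ L*Z*Z ⇒ L*Z*Z*Z ⇒ Z*Z*Z*Z ⇒ v*Z*Z*Z ⇒ v*v*Z*Z ⇒ v*v*v*Z ⇒ v*v*v*v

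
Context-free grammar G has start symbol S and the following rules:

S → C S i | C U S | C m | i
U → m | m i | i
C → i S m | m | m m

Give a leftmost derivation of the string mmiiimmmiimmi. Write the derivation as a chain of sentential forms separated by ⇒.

S⇒CUS⇒mmUS⇒mmiS⇒mmiCUS⇒mmiiSmUS⇒mmiiCSimUS⇒mmiiiSmSimUS⇒mmiiiCmmSimUS⇒mmiiimmmSimUS⇒mmiiimmmiimUS⇒mmiiimmmiimmS⇒mmiiimmmiimmi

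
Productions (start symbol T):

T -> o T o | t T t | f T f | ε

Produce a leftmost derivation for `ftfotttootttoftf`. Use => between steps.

T => fTf => ftTtf => ftfTftf => ftfoToftf => ftfotTtoftf => ftfottTttoftf => ftfotttTtttoftf => ftfotttoTotttoftf => ftfotttootttoftf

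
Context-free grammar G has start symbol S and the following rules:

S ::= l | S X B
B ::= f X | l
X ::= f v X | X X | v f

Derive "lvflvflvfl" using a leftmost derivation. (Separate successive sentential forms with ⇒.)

S ⇒ SXB   [S ::= S X B]
SXB ⇒ SXBXB   [S ::= S X B]
SXBXB ⇒ SXBXBXB   [S ::= S X B]
SXBXBXB ⇒ lXBXBXB   [S ::= l]
lXBXBXB ⇒ lvfBXBXB   [X ::= v f]
lvfBXBXB ⇒ lvflXBXB   [B ::= l]
lvflXBXB ⇒ lvflvfBXB   [X ::= v f]
lvflvfBXB ⇒ lvflvflXB   [B ::= l]
lvflvflXB ⇒ lvflvflvfB   [X ::= v f]
lvflvflvfB ⇒ lvflvflvfl   [B ::= l]

S ⇒ SXB ⇒ SXBXB ⇒ SXBXBXB ⇒ lXBXBXB ⇒ lvfBXBXB ⇒ lvflXBXB ⇒ lvflvfBXB ⇒ lvflvflXB ⇒ lvflvflvfB ⇒ lvflvflvfl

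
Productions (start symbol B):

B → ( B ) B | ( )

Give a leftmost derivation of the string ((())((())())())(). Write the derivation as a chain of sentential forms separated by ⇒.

B ⇒ (B)B   [B → ( B ) B]
(B)B ⇒ ((B)B)B   [B → ( B ) B]
((B)B)B ⇒ ((())B)B   [B → ( )]
((())B)B ⇒ ((())(B)B)B   [B → ( B ) B]
((())(B)B)B ⇒ ((())((B)B)B)B   [B → ( B ) B]
((())((B)B)B)B ⇒ ((())((())B)B)B   [B → ( )]
((())((())B)B)B ⇒ ((())((())())B)B   [B → ( )]
((())((())())B)B ⇒ ((())((())())())B   [B → ( )]
((())((())())())B ⇒ ((())((())())())()   [B → ( )]

B ⇒ (B)B ⇒ ((B)B)B ⇒ ((())B)B ⇒ ((())(B)B)B ⇒ ((())((B)B)B)B ⇒ ((())((())B)B)B ⇒ ((())((())())B)B ⇒ ((())((())())())B ⇒ ((())((())())())()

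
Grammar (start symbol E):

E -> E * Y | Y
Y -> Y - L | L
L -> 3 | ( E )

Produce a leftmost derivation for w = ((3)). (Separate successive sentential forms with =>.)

E=>Y=>L=>(E)=>(Y)=>(L)=>((E))=>((Y))=>((L))=>((3))

E => Y   [E -> Y]
Y => L   [Y -> L]
L => (E)   [L -> ( E )]
(E) => (Y)   [E -> Y]
(Y) => (L)   [Y -> L]
(L) => ((E))   [L -> ( E )]
((E)) => ((Y))   [E -> Y]
((Y)) => ((L))   [Y -> L]
((L)) => ((3))   [L -> 3]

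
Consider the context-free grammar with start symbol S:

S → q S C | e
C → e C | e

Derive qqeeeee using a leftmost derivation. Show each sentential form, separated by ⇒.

S ⇒ qSC   [S → q S C]
qSC ⇒ qqSCC   [S → q S C]
qqSCC ⇒ qqeCC   [S → e]
qqeCC ⇒ qqeeCC   [C → e C]
qqeeCC ⇒ qqeeeCC   [C → e C]
qqeeeCC ⇒ qqeeeeC   [C → e]
qqeeeeC ⇒ qqeeeee   [C → e]

S ⇒ qSC ⇒ qqSCC ⇒ qqeCC ⇒ qqeeCC ⇒ qqeeeCC ⇒ qqeeeeC ⇒ qqeeeee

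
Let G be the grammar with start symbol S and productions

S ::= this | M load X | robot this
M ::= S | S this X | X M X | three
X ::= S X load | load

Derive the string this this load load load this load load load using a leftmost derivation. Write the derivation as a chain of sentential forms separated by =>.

S => M load X => S this X load X => M load X this X load X => S this X load X this X load X => this this X load X this X load X => this this load load X this X load X => this this load load load this X load X => this this load load load this load load X => this this load load load this load load load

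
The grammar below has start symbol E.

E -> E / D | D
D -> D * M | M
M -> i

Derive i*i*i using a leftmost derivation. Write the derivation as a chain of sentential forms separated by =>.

E=>D=>D*M=>D*M*M=>M*M*M=>i*M*M=>i*i*M=>i*i*i

E => D   [E -> D]
D => D*M   [D -> D * M]
D*M => D*M*M   [D -> D * M]
D*M*M => M*M*M   [D -> M]
M*M*M => i*M*M   [M -> i]
i*M*M => i*i*M   [M -> i]
i*i*M => i*i*i   [M -> i]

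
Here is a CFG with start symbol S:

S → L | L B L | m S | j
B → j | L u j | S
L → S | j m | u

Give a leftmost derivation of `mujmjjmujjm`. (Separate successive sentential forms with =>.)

S => mS   [S → m S]
mS => mLBL   [S → L B L]
mLBL => muBL   [L → u]
muBL => muLujL   [B → L u j]
muLujL => muSujL   [L → S]
muSujL => muLBLujL   [S → L B L]
muLBLujL => mujmBLujL   [L → j m]
mujmBLujL => mujmjLujL   [B → j]
mujmjLujL => mujmjjmujL   [L → j m]
mujmjjmujL => mujmjjmujjm   [L → j m]

S => mS => mLBL => muBL => muLujL => muSujL => muLBLujL => mujmBLujL => mujmjLujL => mujmjjmujL => mujmjjmujjm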